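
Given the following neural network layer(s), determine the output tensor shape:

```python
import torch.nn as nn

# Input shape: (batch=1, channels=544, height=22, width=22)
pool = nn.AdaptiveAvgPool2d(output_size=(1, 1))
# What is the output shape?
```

Input: (1, 544, 22, 22) -> Output: (1, 544, 1, 1)

Answer: (1, 544, 1, 1)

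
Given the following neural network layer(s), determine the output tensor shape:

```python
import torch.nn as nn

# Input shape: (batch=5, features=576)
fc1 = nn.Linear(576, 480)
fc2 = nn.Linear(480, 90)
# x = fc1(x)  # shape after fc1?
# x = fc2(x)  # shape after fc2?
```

Input: (5, 576) -> after fc1: (5, 480) -> Output: (5, 90)

Answer: (5, 90)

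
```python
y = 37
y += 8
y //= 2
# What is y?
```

Trace:
`y = 37` → y = 37
`y += 8` → y = 45
`y //= 2` → y = 22
So y = 22

Answer: 22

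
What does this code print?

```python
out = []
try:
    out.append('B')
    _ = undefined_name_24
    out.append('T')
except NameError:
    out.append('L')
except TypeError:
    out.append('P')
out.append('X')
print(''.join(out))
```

Execution trace: 'B' (try body) → 'L' (except NameError) → 'X' (after the try/except). Output: BLX

Answer: BLX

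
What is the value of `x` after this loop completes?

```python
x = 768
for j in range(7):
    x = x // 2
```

Halve 7 times: 768 // 2^7 = 6
`x` takes the values: 768 → 384 → 192 → 96 → 48 → 24 → 12 → 6

Answer: 6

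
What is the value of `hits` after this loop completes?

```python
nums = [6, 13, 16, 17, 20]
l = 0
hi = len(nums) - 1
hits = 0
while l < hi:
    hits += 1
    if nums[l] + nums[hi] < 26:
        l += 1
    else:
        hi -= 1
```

Steps to find pair summing to 26
`hits` takes the values: 0 → 1 → 2 → 3 → 4

Answer: 4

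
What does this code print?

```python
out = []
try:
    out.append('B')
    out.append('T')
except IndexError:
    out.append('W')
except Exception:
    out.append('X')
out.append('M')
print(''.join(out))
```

Execution trace: 'B' (try body) → 'T' (try body, no exception) → 'M' (after the try/except). Output: BTM

Answer: BTM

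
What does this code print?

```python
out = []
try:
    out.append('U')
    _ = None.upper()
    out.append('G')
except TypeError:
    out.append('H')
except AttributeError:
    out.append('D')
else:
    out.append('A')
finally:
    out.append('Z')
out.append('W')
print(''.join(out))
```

Execution trace: 'U' (try body) → 'D' (except AttributeError) → 'Z' (finally) → 'W' (after the try/except). Output: UDZW

Answer: UDZW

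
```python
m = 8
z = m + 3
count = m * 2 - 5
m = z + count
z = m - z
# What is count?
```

Trace:
`m = 8` → m = 8
`z = m + 3` → z = 11
`count = m * 2 - 5` → count = 11
`m = z + count` → m = 22
`z = m - z` → z = 11
So count = 11

Answer: 11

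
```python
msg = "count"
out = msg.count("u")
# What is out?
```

Trace:
`msg = "count"` → msg = 'count'
`out = msg.count("u")` → out = 1
So out = 1

Answer: 1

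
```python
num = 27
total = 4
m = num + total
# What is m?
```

Trace:
`num = 27` → num = 27
`total = 4` → total = 4
`m = num + total` → m = 31
So m = 31

Answer: 31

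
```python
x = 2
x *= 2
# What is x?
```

Trace:
`x = 2` → x = 2
`x *= 2` → x = 4
So x = 4

Answer: 4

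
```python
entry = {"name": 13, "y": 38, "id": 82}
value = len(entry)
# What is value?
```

Trace:
`entry = {"name": 13, "y": 38, "id": 82}` → entry = {'name': 13, 'y': 38, 'id': 82}
`value = len(entry)` → value = 3
So value = 3

Answer: 3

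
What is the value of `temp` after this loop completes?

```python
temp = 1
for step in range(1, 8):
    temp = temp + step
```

Start at 1, add 1 through 7
`temp` takes the values: 1 → 2 → 4 → 7 → 11 → 16 → 22 → 29

Answer: 29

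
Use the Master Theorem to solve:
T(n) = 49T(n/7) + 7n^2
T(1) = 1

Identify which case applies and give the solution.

a=49, b=7, f(n)=7n^2. log_7(49) = 2. Since c=2 = 2, Case 2 applies: T(n) = Θ(n^log_b(a) · log n) = O(n^2 log n).

Answer: O(n^2 log n) - Case 2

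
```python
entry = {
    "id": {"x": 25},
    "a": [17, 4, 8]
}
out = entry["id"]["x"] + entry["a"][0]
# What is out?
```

Trace:
`entry = { ...` → entry = {'id': {'x': 25}, 'a': [17, 4, 8]}
`out = entry["id"]["x"] + entry["a"][0]` → out = 42
So out = 42

Answer: 42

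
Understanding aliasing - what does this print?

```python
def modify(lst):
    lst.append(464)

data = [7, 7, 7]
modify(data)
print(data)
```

Key concept: function modifies passed list.
Step by step:
`data = [7, 7, 7]` → data = [7, 7, 7]
`modify(data)` → data = [7, 7, 7, 464]
`print(data)` → prints [7, 7, 7, 464]

Answer: [7, 7, 7, 464]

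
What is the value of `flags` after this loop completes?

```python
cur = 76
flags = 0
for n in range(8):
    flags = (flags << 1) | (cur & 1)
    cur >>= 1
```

Reverse lowest 8 bits of 76
`flags` takes the values: 0 → 1 → 3 → 6 → 12 → 25 → 50

Answer: 50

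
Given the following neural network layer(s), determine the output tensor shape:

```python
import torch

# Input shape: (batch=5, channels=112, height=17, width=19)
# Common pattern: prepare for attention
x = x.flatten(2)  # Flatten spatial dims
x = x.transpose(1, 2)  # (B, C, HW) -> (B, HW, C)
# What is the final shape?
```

Input: (5, 112, 17, 19) -> after flatten(2): (5, 112, 323) -> Output: (5, 323, 112)

Answer: (5, 323, 112)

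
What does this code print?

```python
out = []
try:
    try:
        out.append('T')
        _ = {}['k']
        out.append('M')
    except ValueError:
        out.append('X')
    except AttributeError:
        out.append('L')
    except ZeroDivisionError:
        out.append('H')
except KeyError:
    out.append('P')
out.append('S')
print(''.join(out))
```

Execution trace: 'T' (try body) → 'P' (outer except KeyError) → 'S' (after the try/except). Output: TPS

Answer: TPS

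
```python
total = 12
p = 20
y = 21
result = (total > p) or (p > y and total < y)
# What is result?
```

Trace:
`total = 12` → total = 12
`p = 20` → p = 20
`y = 21` → y = 21
`result = (total > p) or (p > y and total < y)` → result = False
So result = False

Answer: False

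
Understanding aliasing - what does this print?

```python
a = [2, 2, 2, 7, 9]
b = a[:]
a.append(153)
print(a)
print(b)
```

Key concept: slice [:] creates copy.
Step by step:
`a = [2, 2, 2, 7, 9]` → a = [2, 2, 2, 7, 9]
`b = a[:]` → b = [2, 2, 2, 7, 9]
`a.append(153)` → a = [2, 2, 2, 7, 9, 153]
`print(a)` → prints [2, 2, 2, 7, 9, 153]
`print(b)` → prints [2, 2, 2, 7, 9]

Answer:
[2, 2, 2, 7, 9, 153]
[2, 2, 2, 7, 9]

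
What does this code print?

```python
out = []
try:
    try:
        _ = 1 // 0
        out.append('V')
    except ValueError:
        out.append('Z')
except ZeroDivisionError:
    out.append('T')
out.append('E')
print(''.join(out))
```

Execution trace: 'T' (outer except ZeroDivisionError) → 'E' (after the try/except). Output: TE

Answer: TE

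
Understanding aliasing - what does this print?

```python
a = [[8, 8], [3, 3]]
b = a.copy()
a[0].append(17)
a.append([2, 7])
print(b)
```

Key concept: shallow copy with nested lists.
Step by step:
`a = [[8, 8], [3, 3]]` → a = [[8, 8], [3, 3]]
`b = a.copy()` → b = [[8, 8], [3, 3]]
`a[0].append(17)` → a = [[8, 8, 17], [3, 3]]; b = [[8, 8, 17], [3, 3]]
`a.append([2, 7])` → a = [[8, 8, 17], [3, 3], [2, 7]]
`print(b)` → prints [[8, 8, 17], [3, 3]]

Answer: [[8, 8, 17], [3, 3]]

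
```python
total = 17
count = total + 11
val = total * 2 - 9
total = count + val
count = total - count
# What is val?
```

Trace:
`total = 17` → total = 17
`count = total + 11` → count = 28
`val = total * 2 - 9` → val = 25
`total = count + val` → total = 53
`count = total - count` → count = 25
So val = 25

Answer: 25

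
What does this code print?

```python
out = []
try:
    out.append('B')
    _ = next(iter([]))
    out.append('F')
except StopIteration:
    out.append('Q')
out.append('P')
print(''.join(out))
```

Execution trace: 'B' (try body) → 'Q' (except StopIteration) → 'P' (after the try/except). Output: BQP

Answer: BQP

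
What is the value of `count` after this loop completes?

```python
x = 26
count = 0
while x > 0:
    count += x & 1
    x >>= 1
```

Count set bits in 26 (binary: 0b11010)
`count` takes the values: 0 → 1 → 2 → 3

Answer: 3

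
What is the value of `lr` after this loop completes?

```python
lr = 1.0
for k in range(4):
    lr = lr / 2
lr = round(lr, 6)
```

Halving LR 4 times: 1 / 2^4
`lr` takes the values: 1.0 → 0.5 → 0.25 → 0.125 → 0.0625

Answer: 0.0625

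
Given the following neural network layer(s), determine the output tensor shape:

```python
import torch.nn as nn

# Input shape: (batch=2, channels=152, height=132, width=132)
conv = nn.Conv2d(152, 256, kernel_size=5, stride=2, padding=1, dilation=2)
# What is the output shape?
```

Input: (2, 152, 132, 132) -> Output: (2, 256, 63, 63)

Answer: (2, 256, 63, 63)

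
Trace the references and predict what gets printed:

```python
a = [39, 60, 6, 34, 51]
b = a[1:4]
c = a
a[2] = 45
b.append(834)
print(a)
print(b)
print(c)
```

Key concept: slice vs alias.
Step by step:
`a = [39, 60, 6, 34, 51]` → a = [39, 60, 6, 34, 51]
`b = a[1:4]` → b = [60, 6, 34]
`c = a` → c = [39, 60, 6, 34, 51] (same object as a)
`a[2] = 45` → a = [39, 60, 45, 34, 51] (same object as c); c = [39, 60, 45, 34, 51] (same object as a)
`b.append(834)` → b = [60, 6, 34, 834]
`print(a)` → prints [39, 60, 45, 34, 51]
`print(b)` → prints [60, 6, 34, 834]
`print(c)` → prints [39, 60, 45, 34, 51]

Answer:
[39, 60, 45, 34, 51]
[60, 6, 34, 834]
[39, 60, 45, 34, 51]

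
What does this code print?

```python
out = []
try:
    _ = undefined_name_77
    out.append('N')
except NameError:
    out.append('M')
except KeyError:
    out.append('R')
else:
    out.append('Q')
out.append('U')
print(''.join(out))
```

Execution trace: 'M' (except NameError) → 'U' (after the try/except). Output: MU

Answer: MU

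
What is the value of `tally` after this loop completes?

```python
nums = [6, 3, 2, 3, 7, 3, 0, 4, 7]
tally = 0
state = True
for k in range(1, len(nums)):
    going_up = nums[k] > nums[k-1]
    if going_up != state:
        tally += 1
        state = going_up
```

Count direction changes in [6, 3, 2, 3, 7, 3, 0, 4, 7]
`tally` takes the values: 0 → 1 → 2 → 3 → 4

Answer: 4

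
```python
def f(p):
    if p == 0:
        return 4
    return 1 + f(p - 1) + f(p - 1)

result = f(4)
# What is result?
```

f(p) = 1 + 2·f(p-1), f(0)=4. Closed form: (4+1)·2^4 - 1 = 79.

Answer: 79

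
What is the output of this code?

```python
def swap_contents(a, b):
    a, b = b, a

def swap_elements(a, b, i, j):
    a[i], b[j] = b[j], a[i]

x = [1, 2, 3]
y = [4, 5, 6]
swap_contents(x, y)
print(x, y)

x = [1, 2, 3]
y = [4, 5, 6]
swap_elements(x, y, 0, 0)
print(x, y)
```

Key concept: parameter rebinding vs mutation.
Step by step:
`x = [1, 2, 3]` → x = [1, 2, 3]
`y = [4, 5, 6]` → y = [4, 5, 6]
`swap_contents(x, y)` → no visible change to tracked variables
`print(x, y)` → prints [1, 2, 3] [4, 5, 6]
`x = [1, 2, 3]` → x = [1, 2, 3]
`y = [4, 5, 6]` → y = [4, 5, 6]
`swap_elements(x, y, 0, 0)` → x = [4, 2, 3]; y = [1, 5, 6]
`print(x, y)` → prints [4, 2, 3] [1, 5, 6]

Answer:
[1, 2, 3] [4, 5, 6]
[4, 2, 3] [1, 5, 6]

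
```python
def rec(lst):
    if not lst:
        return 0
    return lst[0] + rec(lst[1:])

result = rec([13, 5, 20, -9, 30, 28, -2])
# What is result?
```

13 + 5 + 20 + (-9) + 30 + 28 + (-2) + 0 = 85

Answer: 85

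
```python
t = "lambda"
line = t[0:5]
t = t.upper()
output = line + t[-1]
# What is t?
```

Trace:
`t = "lambda"` → t = 'lambda'
`line = t[0:5]` → line = 'lambd'
`t = t.upper()` → t = 'LAMBDA'
`output = line + t[-1]` → output = 'lambdA'
So t = 'LAMBDA'

Answer: 'LAMBDA'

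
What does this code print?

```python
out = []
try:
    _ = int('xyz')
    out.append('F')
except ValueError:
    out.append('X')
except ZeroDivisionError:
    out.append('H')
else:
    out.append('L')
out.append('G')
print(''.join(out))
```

Execution trace: 'X' (except ValueError) → 'G' (after the try/except). Output: XG

Answer: XG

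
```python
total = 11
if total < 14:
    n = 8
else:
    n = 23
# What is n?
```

Trace:
`total = 11` → total = 11
`if total < 14: ...` → total < 14 is True → n = 8
So n = 8

Answer: 8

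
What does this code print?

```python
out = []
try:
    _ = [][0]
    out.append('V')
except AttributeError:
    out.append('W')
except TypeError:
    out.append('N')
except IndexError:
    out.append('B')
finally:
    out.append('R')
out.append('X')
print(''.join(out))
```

Execution trace: 'B' (except IndexError) → 'R' (finally) → 'X' (after the try/except). Output: BRX

Answer: BRX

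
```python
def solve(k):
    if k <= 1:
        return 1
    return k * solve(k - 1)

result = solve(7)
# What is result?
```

solve(7) = 7 * 6 * 5 * 4 * 3 * 2 * 1 = 5040

Answer: 5040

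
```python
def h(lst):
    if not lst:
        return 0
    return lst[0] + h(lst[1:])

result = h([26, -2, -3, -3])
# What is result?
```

26 + (-2) + (-3) + (-3) + 0 = 18

Answer: 18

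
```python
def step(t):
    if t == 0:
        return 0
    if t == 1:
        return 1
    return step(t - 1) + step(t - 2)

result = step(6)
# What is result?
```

Build up from base cases: step(0)=0, step(1)=1, step(2)=1, step(3)=2, step(4)=3, step(5)=5, step(6)=8

Answer: 8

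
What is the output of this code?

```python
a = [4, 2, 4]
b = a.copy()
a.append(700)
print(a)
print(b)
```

Key concept: list.copy() creates independent copy.
Step by step:
`a = [4, 2, 4]` → a = [4, 2, 4]
`b = a.copy()` → b = [4, 2, 4]
`a.append(700)` → a = [4, 2, 4, 700]
`print(a)` → prints [4, 2, 4, 700]
`print(b)` → prints [4, 2, 4]

Answer:
[4, 2, 4, 700]
[4, 2, 4]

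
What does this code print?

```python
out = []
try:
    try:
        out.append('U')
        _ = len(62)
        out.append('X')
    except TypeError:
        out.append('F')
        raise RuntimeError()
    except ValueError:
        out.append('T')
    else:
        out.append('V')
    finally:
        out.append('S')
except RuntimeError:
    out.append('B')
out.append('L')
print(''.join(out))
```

Execution trace: 'U' (inner try body) → 'F' (inner except TypeError) → 'S' (inner finally) → 'B' (outer except RuntimeError) → 'L' (after the try/except). Output: UFSBL

Answer: UFSBL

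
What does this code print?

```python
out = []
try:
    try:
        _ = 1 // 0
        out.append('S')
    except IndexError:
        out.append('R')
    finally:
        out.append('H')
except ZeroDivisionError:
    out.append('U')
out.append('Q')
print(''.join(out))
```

Execution trace: 'H' (finally) → 'U' (outer except ZeroDivisionError) → 'Q' (after the try/except). Output: HUQ

Answer: HUQ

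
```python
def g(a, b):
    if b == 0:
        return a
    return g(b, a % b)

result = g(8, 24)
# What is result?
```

g(8, 24) -> g(24, 8) -> g(8, 0) -> 8

Answer: 8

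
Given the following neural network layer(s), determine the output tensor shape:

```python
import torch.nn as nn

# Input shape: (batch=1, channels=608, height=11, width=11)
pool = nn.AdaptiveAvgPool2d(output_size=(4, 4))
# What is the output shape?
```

Input: (1, 608, 11, 11) -> Output: (1, 608, 4, 4)

Answer: (1, 608, 4, 4)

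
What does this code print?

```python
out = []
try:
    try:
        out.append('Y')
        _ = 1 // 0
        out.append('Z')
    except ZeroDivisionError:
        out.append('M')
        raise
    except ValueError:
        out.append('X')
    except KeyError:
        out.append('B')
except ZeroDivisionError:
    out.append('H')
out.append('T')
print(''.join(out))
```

Execution trace: 'Y' (inner try body) → 'M' (inner except ZeroDivisionError) → 'H' (outer except ZeroDivisionError) → 'T' (after the try/except). Output: YMHT

Answer: YMHT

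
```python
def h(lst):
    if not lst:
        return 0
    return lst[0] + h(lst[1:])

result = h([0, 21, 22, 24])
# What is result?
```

0 + 21 + 22 + 24 + 0 = 67

Answer: 67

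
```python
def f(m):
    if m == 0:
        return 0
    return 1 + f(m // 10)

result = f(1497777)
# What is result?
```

Count of digits of 1497777: 7

Answer: 7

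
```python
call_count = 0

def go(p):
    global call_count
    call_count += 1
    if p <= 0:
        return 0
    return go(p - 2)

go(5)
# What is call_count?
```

Linear recursion stepping by 2: 4 calls from p=5 down to ≤0.

Answer: 4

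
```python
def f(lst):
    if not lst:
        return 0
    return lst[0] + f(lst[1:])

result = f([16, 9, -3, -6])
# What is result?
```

16 + 9 + (-3) + (-6) + 0 = 16

Answer: 16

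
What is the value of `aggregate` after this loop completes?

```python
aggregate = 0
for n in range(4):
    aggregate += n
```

Sum of 0 to 3 = 6
`aggregate` takes the values: 0 → 1 → 3 → 6

Answer: 6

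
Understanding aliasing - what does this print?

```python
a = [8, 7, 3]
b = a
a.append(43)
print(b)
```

Key concept: basic list aliasing.
Step by step:
`a = [8, 7, 3]` → a = [8, 7, 3]
`b = a` → b = [8, 7, 3] (same object as a)
`a.append(43)` → a = [8, 7, 3, 43] (same object as b); b = [8, 7, 3, 43] (same object as a)
`print(b)` → prints [8, 7, 3, 43]

Answer: [8, 7, 3, 43]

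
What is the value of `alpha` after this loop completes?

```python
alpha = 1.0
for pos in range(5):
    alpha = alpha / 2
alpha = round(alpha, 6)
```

Halving LR 5 times: 1 / 2^5
`alpha` takes the values: 1.0 → 0.5 → 0.25 → 0.125 → 0.0625 → 0.03125

Answer: 0.03125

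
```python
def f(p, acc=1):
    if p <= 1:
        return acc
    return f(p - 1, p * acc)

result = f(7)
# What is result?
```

Accumulator trace (n, acc): (7, 1) -> (6, 7) -> (5, 42) -> (4, 210) -> (3, 840) -> (2, 2520) -> (1, 5040) -> return 5040

Answer: 5040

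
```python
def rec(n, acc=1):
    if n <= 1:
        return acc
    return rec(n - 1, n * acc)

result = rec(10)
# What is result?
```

Accumulator trace (n, acc): (10, 1) -> (9, 10) -> (8, 90) -> (7, 720) -> (6, 5040) -> (5, 30240) -> (4, 151200) -> (3, 604800) -> (2, 1814400) -> (1, 3628800) -> return 3628800

Answer: 3628800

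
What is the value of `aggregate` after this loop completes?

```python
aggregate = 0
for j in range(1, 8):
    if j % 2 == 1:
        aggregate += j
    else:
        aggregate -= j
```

Add odd, subtract even
`aggregate` takes the values: 0 → 1 → -1 → 2 → -2 → 3 → -3 → 4

Answer: 4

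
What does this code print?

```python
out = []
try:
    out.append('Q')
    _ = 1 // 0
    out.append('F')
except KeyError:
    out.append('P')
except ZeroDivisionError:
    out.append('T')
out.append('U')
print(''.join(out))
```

Execution trace: 'Q' (try body) → 'T' (except ZeroDivisionError) → 'U' (after the try/except). Output: QTU

Answer: QTU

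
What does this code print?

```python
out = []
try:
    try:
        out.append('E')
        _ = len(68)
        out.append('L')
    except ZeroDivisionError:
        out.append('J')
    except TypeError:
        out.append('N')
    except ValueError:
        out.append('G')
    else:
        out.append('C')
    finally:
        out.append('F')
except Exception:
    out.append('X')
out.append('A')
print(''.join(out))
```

Execution trace: 'E' (inner try body) → 'N' (inner except TypeError) → 'F' (inner finally) → 'A' (after the try/except). Output: ENFA

Answer: ENFA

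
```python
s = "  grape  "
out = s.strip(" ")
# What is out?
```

Trace:
`s = "  grape  "` → s = '  grape  '
`out = s.strip(" ")` → out = 'grape'
So out = 'grape'

Answer: 'grape'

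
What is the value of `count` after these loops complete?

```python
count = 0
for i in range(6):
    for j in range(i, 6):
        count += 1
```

Upper triangle: 6 + 5 + ... + 1
`count` takes the values: 0 → 1 → 2 → 3 → 4 → 5 → 6 → 7 → 8 → 9 → 10 → 11 → 12 → 13 → 14 → 15 → 16 → 17 → 18 → 19 → 20 → 21

Answer: 21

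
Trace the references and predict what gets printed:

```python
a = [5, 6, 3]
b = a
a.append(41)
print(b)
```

Key concept: basic list aliasing.
Step by step:
`a = [5, 6, 3]` → a = [5, 6, 3]
`b = a` → b = [5, 6, 3] (same object as a)
`a.append(41)` → a = [5, 6, 3, 41] (same object as b); b = [5, 6, 3, 41] (same object as a)
`print(b)` → prints [5, 6, 3, 41]

Answer: [5, 6, 3, 41]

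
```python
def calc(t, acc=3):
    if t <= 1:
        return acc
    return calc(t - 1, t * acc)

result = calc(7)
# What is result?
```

Accumulator trace (n, acc): (7, 3) -> (6, 21) -> (5, 126) -> (4, 630) -> (3, 2520) -> (2, 7560) -> (1, 15120) -> return 15120

Answer: 15120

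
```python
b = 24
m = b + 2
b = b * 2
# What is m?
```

Trace:
`b = 24` → b = 24
`m = b + 2` → m = 26
`b = b * 2` → b = 48
So m = 26

Answer: 26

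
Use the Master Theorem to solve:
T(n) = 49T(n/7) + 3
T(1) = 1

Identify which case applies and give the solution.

a=49, b=7, f(n)=3. log_7(49) = 2. Since c=0 < 2, Case 1 applies: T(n) = Θ(n^log_b(a)) = O(n^2).

Answer: O(n^2) - Case 1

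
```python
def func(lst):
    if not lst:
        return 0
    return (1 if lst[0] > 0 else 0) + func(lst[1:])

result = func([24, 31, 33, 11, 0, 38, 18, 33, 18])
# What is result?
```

Count of positive elements in [24, 31, 33, 11, 0, 38, 18, 33, 18] = 8

Answer: 8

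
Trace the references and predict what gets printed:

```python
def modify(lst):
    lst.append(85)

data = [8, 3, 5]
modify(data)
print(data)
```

Key concept: function modifies passed list.
Step by step:
`data = [8, 3, 5]` → data = [8, 3, 5]
`modify(data)` → data = [8, 3, 5, 85]
`print(data)` → prints [8, 3, 5, 85]

Answer: [8, 3, 5, 85]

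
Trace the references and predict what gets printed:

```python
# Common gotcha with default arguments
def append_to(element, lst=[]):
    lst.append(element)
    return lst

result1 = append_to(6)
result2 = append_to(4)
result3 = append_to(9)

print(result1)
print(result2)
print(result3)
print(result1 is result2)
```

Key concept: mutable default argument gotcha.
Step by step:
`result1 = append_to(6)` → result1 = [6]
`result2 = append_to(4)` → result1 = [6, 4] (same object as result2); result2 = [6, 4] (same object as result1)
`result3 = append_to(9)` → result1 = [6, 4, 9] (same object as result2, result3); result2 = [6, 4, 9] (same object as result1, result3); result3 = [6, 4, 9] (same object as result1, result2)
`print(result1)` → prints [6, 4, 9]
`print(result2)` → prints [6, 4, 9]
`print(result3)` → prints [6, 4, 9]
`print(result1 is result2)` → prints True

Answer:
[6, 4, 9]
[6, 4, 9]
[6, 4, 9]
True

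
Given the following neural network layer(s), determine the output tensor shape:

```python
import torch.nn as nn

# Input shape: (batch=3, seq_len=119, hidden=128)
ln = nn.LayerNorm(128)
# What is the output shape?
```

Input: (3, 119, 128) -> Output: (3, 119, 128)

Answer: (3, 119, 128)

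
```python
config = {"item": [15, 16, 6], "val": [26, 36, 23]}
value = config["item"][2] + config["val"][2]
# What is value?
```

Trace:
`config = {"item": [15, 16, 6], "val": [26, 36, 23]}` → config = {'item': [15, 16, 6], 'val': [26, 36, 23]}
`value = config["item"][2] + config["val"][2]` → value = 29
So value = 29

Answer: 29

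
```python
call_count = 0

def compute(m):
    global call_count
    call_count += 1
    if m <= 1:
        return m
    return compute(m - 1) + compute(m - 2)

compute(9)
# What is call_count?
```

Calls(m) = 1 + Calls(m-1) + Calls(m-2); Calls(0)=Calls(1)=1. For m=9 this gives 109.

Answer: 109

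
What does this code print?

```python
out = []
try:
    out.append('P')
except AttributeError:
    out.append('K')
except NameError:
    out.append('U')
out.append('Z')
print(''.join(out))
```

Execution trace: 'P' (try body, no exception) → 'Z' (after the try/except). Output: PZ

Answer: PZ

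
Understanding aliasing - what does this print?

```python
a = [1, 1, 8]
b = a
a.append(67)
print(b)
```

Key concept: basic list aliasing.
Step by step:
`a = [1, 1, 8]` → a = [1, 1, 8]
`b = a` → b = [1, 1, 8] (same object as a)
`a.append(67)` → a = [1, 1, 8, 67] (same object as b); b = [1, 1, 8, 67] (same object as a)
`print(b)` → prints [1, 1, 8, 67]

Answer: [1, 1, 8, 67]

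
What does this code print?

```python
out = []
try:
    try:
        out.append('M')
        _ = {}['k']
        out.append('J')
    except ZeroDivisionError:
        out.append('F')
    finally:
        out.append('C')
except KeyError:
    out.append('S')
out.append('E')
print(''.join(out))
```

Execution trace: 'M' (try body) → 'C' (finally) → 'S' (outer except KeyError) → 'E' (after the try/except). Output: MCSE

Answer: MCSE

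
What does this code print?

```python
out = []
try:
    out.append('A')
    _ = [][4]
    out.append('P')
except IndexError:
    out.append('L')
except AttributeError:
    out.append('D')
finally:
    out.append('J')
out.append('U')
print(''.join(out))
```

Execution trace: 'A' (try body) → 'L' (except IndexError) → 'J' (finally) → 'U' (after the try/except). Output: ALJU

Answer: ALJU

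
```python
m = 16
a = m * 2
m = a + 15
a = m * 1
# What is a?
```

Trace:
`m = 16` → m = 16
`a = m * 2` → a = 32
`m = a + 15` → m = 47
`a = m * 1` → a = 47
So a = 47

Answer: 47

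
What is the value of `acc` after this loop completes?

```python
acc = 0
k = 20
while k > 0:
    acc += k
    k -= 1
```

Sum 20 down to 1
`acc` takes the values: 0 → 20 → 39 → 57 → 74 → 90 → 105 → 119 → 132 → 144 → 155 → 165 → 174 → 182 → 189 → 195 → 200 → 204 → 207 → 209 → 210

Answer: 210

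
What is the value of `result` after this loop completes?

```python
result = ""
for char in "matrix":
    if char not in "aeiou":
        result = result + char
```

Remove vowels from 'matrix'
`result` takes the values: "" → "m" → "mt" → "mtr" → "mtrx"

Answer: "mtrx"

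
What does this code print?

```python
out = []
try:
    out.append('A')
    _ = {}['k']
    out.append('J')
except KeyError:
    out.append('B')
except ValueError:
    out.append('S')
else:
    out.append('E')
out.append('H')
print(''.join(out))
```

Execution trace: 'A' (try body) → 'B' (except KeyError) → 'H' (after the try/except). Output: ABH

Answer: ABH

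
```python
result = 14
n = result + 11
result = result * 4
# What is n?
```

Trace:
`result = 14` → result = 14
`n = result + 11` → n = 25
`result = result * 4` → result = 56
So n = 25

Answer: 25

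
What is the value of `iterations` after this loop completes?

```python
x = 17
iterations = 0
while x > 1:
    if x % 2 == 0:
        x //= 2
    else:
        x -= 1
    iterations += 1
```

Steps to reduce 17 to 1
`iterations` takes the values: 0 → 1 → 2 → 3 → 4 → 5

Answer: 5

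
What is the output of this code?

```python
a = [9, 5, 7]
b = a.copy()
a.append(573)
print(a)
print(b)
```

Key concept: list.copy() creates independent copy.
Step by step:
`a = [9, 5, 7]` → a = [9, 5, 7]
`b = a.copy()` → b = [9, 5, 7]
`a.append(573)` → a = [9, 5, 7, 573]
`print(a)` → prints [9, 5, 7, 573]
`print(b)` → prints [9, 5, 7]

Answer:
[9, 5, 7, 573]
[9, 5, 7]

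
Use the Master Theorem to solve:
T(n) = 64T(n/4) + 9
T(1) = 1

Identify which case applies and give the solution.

a=64, b=4, f(n)=9. log_4(64) = 3. Since c=0 < 3, Case 1 applies: T(n) = Θ(n^log_b(a)) = O(n^3).

Answer: O(n^3) - Case 1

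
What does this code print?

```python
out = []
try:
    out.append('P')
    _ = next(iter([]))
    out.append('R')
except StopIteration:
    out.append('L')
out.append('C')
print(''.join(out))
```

Execution trace: 'P' (try body) → 'L' (except StopIteration) → 'C' (after the try/except). Output: PLC

Answer: PLC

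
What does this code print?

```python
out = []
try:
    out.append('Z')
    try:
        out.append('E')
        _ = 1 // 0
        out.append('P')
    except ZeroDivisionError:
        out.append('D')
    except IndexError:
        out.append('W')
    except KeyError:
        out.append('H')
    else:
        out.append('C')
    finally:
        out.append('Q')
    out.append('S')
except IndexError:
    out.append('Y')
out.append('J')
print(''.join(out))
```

Execution trace: 'Z' (try body) → 'E' (inner try body) → 'D' (inner except ZeroDivisionError) → 'Q' (inner finally) → 'S' (try body, no exception) → 'J' (after the try/except). Output: ZEDQSJ

Answer: ZEDQSJ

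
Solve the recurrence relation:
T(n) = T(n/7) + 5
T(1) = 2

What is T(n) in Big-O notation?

Each step divides n by 7 and adds 5. After log_7(n) steps we reach T(1)=2. So T(n) = 5·log_7(n) + 2 = O(log n).

Answer: O(log n)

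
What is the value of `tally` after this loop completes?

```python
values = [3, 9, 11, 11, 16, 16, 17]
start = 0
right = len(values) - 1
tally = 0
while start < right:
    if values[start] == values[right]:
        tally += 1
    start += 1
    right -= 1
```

Count matching pairs from ends
`tally` takes the values: 0

Answer: 0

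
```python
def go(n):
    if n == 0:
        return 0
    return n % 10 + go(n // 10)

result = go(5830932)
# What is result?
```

Sum of digits of 5830932: 2 + 3 + 9 + 0 + 3 + 8 + 5 = 30

Answer: 30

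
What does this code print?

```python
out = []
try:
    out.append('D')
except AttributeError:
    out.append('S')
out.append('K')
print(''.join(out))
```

Execution trace: 'D' (try body, no exception) → 'K' (after the try/except). Output: DK

Answer: DK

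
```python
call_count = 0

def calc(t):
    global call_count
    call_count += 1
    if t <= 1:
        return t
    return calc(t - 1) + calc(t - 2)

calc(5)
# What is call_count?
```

Calls(t) = 1 + Calls(t-1) + Calls(t-2); Calls(0)=Calls(1)=1. For t=5 this gives 15.

Answer: 15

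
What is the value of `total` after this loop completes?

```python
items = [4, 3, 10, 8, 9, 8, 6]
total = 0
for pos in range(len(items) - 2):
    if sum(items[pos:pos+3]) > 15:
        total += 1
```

Count windows with sum > 15
`total` takes the values: 0 → 1 → 2 → 3 → 4 → 5

Answer: 5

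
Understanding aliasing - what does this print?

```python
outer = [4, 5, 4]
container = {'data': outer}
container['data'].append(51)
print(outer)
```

Key concept: dict holds reference to list.
Step by step:
`outer = [4, 5, 4]` → outer = [4, 5, 4]
`container = {'data': outer}` → container = {'data': [4, 5, 4]}
`container['data'].append(51)` → outer = [4, 5, 4, 51]; container = {'data': [4, 5, 4, 51]}
`print(outer)` → prints [4, 5, 4, 51]

Answer: [4, 5, 4, 51]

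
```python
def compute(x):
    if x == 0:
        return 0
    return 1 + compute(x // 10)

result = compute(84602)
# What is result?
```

Count of digits of 84602: 5

Answer: 5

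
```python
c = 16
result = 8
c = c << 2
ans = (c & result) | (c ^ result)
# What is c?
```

Trace:
`c = 16` → c = 16
`result = 8` → result = 8
`c = c << 2` → c = 64
`ans = (c & result) | (c ^ result)` → ans = 72
So c = 64

Answer: 64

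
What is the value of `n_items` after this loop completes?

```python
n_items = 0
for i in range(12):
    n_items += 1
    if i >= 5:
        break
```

Loop breaks when i reaches 5, n_items is 6
`n_items` takes the values: 0 → 1 → 2 → 3 → 4 → 5 → 6

Answer: 6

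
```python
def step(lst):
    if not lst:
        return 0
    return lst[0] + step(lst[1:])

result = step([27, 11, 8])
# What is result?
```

27 + 11 + 8 + 0 = 46

Answer: 46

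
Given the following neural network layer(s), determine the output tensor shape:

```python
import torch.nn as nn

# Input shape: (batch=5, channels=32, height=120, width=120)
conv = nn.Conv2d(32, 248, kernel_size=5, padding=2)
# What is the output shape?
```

Input: (5, 32, 120, 120) -> Output: (5, 248, 120, 120)

Answer: (5, 248, 120, 120)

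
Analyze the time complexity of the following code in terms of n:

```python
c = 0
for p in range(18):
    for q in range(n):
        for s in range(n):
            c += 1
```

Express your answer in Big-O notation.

Each loop level contributes: 1 × n × n. Multiplying the contributions gives O(n^2).

Answer: O(n^2)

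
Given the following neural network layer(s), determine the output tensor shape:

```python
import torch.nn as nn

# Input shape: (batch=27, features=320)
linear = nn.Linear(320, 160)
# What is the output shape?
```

Input: (27, 320) -> Output: (27, 160)

Answer: (27, 160)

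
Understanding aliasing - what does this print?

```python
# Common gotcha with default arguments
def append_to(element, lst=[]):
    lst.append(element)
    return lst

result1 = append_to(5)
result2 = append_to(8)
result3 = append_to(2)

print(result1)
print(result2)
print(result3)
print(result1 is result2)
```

Key concept: mutable default argument gotcha.
Step by step:
`result1 = append_to(5)` → result1 = [5]
`result2 = append_to(8)` → result1 = [5, 8] (same object as result2); result2 = [5, 8] (same object as result1)
`result3 = append_to(2)` → result1 = [5, 8, 2] (same object as result2, result3); result2 = [5, 8, 2] (same object as result1, result3); result3 = [5, 8, 2] (same object as result1, result2)
`print(result1)` → prints [5, 8, 2]
`print(result2)` → prints [5, 8, 2]
`print(result3)` → prints [5, 8, 2]
`print(result1 is result2)` → prints True

Answer:
[5, 8, 2]
[5, 8, 2]
[5, 8, 2]
True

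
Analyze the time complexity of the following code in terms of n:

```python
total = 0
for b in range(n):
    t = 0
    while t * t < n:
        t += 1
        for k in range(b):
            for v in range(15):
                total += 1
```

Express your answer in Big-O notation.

Each loop level contributes: n × √n × n × 1. Multiplying the contributions gives O(n^2√n).

Answer: O(n^2√n)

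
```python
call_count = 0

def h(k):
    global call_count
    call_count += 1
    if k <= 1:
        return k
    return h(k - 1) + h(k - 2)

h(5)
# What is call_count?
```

Calls(k) = 1 + Calls(k-1) + Calls(k-2); Calls(0)=Calls(1)=1. For k=5 this gives 15.

Answer: 15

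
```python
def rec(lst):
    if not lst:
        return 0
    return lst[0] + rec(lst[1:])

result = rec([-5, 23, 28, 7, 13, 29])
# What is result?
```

(-5) + 23 + 28 + 7 + 13 + 29 + 0 = 95

Answer: 95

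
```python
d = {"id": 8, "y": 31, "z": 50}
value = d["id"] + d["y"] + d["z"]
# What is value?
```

Trace:
`d = {"id": 8, "y": 31, "z": 50}` → d = {'id': 8, 'y': 31, 'z': 50}
`value = d["id"] + d["y"] + d["z"]` → value = 89
So value = 89

Answer: 89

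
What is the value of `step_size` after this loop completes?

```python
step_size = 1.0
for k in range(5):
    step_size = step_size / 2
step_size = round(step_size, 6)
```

Halving LR 5 times: 1 / 2^5
`step_size` takes the values: 1.0 → 0.5 → 0.25 → 0.125 → 0.0625 → 0.03125

Answer: 0.03125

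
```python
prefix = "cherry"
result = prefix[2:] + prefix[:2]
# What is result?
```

Trace:
`prefix = "cherry"` → prefix = 'cherry'
`result = prefix[2:] + prefix[:2]` → result = 'errych'
So result = 'errych'

Answer: 'errych'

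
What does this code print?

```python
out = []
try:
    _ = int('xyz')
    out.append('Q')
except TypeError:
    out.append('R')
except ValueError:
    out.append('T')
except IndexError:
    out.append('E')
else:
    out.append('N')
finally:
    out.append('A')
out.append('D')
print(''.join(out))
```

Execution trace: 'T' (except ValueError) → 'A' (finally) → 'D' (after the try/except). Output: TAD

Answer: TAD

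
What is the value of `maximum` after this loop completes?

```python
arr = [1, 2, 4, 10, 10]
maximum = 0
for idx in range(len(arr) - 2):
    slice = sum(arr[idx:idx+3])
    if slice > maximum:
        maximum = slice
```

Max sum of 3-element window in [1, 2, 4, 10, 10]
`maximum` takes the values: 0 → 7 → 16 → 24

Answer: 24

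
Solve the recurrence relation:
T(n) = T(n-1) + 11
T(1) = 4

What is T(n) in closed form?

Unrolling: T(n) = T(1) + 11·(n-1) = 4 + 11(n-1) = 11n - 7.

Answer: T(n) = 11n - 7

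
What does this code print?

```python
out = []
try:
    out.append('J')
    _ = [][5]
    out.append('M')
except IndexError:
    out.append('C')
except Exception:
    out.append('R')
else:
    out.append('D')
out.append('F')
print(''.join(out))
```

Execution trace: 'J' (try body) → 'C' (except IndexError) → 'F' (after the try/except). Output: JCF

Answer: JCF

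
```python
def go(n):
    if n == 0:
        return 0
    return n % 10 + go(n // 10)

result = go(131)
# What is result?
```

Sum of digits of 131: 1 + 3 + 1 = 5

Answer: 5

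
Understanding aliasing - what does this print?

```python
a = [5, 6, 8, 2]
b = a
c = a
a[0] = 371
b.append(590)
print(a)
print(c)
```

Key concept: multiple aliases.
Step by step:
`a = [5, 6, 8, 2]` → a = [5, 6, 8, 2]
`b = a` → b = [5, 6, 8, 2] (same object as a)
`c = a` → c = [5, 6, 8, 2] (same object as a, b)
`a[0] = 371` → a = [371, 6, 8, 2] (same object as b, c); b = [371, 6, 8, 2] (same object as a, c); c = [371, 6, 8, 2] (same object as a, b)
`b.append(590)` → a = [371, 6, 8, 2, 590] (same object as b, c); b = [371, 6, 8, 2, 590] (same object as a, c); c = [371, 6, 8, 2, 590] (same object as a, b)
`print(a)` → prints [371, 6, 8, 2, 590]
`print(c)` → prints [371, 6, 8, 2, 590]

Answer:
[371, 6, 8, 2, 590]
[371, 6, 8, 2, 590]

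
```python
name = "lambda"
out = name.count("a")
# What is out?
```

Trace:
`name = "lambda"` → name = 'lambda'
`out = name.count("a")` → out = 2
So out = 2

Answer: 2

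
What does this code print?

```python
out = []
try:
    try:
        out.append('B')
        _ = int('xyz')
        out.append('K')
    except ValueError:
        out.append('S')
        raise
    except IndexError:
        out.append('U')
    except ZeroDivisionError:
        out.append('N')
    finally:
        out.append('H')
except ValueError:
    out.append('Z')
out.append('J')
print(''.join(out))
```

Execution trace: 'B' (inner try body) → 'S' (inner except ValueError) → 'H' (inner finally) → 'Z' (outer except ValueError) → 'J' (after the try/except). Output: BSHZJ

Answer: BSHZJ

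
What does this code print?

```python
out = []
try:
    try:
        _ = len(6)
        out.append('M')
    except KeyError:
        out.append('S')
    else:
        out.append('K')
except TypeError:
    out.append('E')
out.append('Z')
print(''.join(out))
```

Execution trace: 'E' (outer except TypeError) → 'Z' (after the try/except). Output: EZ

Answer: EZ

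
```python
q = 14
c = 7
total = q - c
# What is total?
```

Trace:
`q = 14` → q = 14
`c = 7` → c = 7
`total = q - c` → total = 7
So total = 7

Answer: 7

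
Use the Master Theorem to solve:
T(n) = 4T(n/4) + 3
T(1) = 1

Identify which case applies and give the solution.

a=4, b=4, f(n)=3. log_4(4) = 1. Since c=0 < 1, Case 1 applies: T(n) = Θ(n^log_b(a)) = O(n).

Answer: O(n) - Case 1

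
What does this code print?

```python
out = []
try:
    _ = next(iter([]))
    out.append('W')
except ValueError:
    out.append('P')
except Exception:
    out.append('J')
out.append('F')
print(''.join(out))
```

Execution trace: 'J' (except Exception) → 'F' (after the try/except). Output: JF

Answer: JF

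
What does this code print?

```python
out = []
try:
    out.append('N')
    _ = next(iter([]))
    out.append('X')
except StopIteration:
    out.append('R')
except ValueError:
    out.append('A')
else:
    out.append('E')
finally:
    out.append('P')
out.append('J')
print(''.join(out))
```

Execution trace: 'N' (try body) → 'R' (except StopIteration) → 'P' (finally) → 'J' (after the try/except). Output: NRPJ

Answer: NRPJ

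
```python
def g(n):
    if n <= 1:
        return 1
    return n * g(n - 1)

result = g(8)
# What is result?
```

g(8) = 8 * 7 * 6 * 5 * 4 * 3 * 2 * 1 = 40320

Answer: 40320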